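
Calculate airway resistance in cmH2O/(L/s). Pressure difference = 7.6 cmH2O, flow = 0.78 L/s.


R = dP / flow
R = 7.6 / 0.78
R = 9.744 cmH2O/(L/s)


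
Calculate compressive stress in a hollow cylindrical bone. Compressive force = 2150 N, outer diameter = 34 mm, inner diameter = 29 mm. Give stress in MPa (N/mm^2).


A = pi*(r_o^2 - r_i^2)
r_o = 17 mm, r_i = 14.5 mm
A = 247.4 mm^2
sigma = F/A = 2150 / 247.4
sigma = 8.69 MPa


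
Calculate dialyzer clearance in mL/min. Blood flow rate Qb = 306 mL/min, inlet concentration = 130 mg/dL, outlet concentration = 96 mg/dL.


K = Qb * (Cb_in - Cb_out) / Cb_in
K = 306 * (130 - 96) / 130
K = 80.03 mL/min


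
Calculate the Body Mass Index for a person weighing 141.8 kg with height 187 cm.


BMI = weight / height^2
height = 187 cm = 1.87 m
BMI = 141.8 / 1.87^2
BMI = 40.55 kg/m^2


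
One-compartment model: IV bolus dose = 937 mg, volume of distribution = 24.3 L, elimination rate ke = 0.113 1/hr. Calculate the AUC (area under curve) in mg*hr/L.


C0 = Dose/Vd = 937/24.3 = 38.5597 mg/L
AUC = C0/ke = 38.5597/0.113
AUC = 341.2 mg*hr/L


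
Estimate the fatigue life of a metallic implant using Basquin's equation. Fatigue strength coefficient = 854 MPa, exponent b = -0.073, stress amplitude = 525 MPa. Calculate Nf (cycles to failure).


sigma_a = sigma_f' * (2Nf)^b
2Nf = (sigma_a/sigma_f')^(1/b)
2Nf = (525/854)^(1/-0.073)
2Nf = 784.33378
Nf = 392.2


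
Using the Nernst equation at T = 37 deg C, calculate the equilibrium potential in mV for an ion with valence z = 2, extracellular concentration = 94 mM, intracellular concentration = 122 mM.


E = (RT/(zF)) * ln(C_out/C_in)
T = 37 + 273.15 = 310.15 K
E = (8.314 * 310.15 / (2 * 96485)) * ln(94/122)
E = -3.484 mV


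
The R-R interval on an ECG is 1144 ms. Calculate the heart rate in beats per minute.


HR = 60 / RR_interval(s)
RR = 1144 ms = 1.144 s
HR = 60 / 1.144 = 52.45 bpm


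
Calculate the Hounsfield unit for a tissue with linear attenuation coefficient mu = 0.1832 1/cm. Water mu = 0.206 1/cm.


HU = ((mu_tissue - mu_water) / mu_water) * 1000
HU = ((0.1832 - 0.206) / 0.206) * 1000
HU = -110.7


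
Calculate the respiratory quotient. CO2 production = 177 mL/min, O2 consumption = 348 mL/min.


RQ = VCO2 / VO2
RQ = 177 / 348
RQ = 0.5086


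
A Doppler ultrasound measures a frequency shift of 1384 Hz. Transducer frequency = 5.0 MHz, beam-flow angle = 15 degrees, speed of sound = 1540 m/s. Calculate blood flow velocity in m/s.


v = fd * c / (2 * f0 * cos(theta))
v = 1384 * 1540 / (2 * 5.0000e+06 * cos(15))
v = 0.2207 m/s


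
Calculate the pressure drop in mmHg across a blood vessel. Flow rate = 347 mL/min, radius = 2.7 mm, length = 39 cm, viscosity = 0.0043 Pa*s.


dP = 8*mu*L*Q / (pi*r^4)
Q = 347 mL/min = 5.78333e-06 m^3/s
dP = 464.725 Pa = 464.725 / 133.322 mmHg = 3.486 mmHg


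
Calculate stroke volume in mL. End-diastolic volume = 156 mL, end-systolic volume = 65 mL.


SV = EDV - ESV
SV = 156 - 65
SV = 91 mL


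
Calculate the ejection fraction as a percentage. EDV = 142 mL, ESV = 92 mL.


SV = EDV - ESV = 142 - 92 = 50 mL
EF = SV/EDV * 100 = 50/142 * 100
EF = 35.21%


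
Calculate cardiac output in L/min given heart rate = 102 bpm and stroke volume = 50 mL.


CO = HR * SV
CO = 102 * 50 / 1000
CO = 5.1 L/min


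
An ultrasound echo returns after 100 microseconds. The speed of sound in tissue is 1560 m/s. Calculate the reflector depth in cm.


depth = c * t / 2
t = 100 us = 1.0000e-04 s
depth = 1560 * 1.0000e-04 / 2
depth = 0.078 m = 7.8 cm


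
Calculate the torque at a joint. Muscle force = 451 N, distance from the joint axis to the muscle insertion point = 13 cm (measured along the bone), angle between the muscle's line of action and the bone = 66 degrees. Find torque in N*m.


Torque = F * d * sin(theta)   (moment arm = d*sin(theta))
d = 13 cm = 0.13 m
Torque = 451 * 0.13 * sin(66)
Torque = 53.56 N*m


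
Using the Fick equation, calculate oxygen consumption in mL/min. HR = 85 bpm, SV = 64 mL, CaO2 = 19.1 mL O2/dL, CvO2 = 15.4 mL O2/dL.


CO = HR*SV = 85*64/1000 = 5.44 L/min
a-v O2 diff = 19.1 - 15.4 = 3.7 mL/dL
VO2 = CO * (CaO2-CvO2) * 10 dL/L
VO2 = 5.44 * 3.7 * 10
VO2 = 201.3 mL/min


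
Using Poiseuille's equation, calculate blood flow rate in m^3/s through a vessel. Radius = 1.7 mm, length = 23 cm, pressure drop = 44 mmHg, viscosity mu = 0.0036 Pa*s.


Q = pi*r^4*dP / (8*mu*L)
r = 0.0017 m, L = 0.23 m
dP = 44 mmHg = 5866.168 Pa
Q = 2.3237e-05 m^3/s


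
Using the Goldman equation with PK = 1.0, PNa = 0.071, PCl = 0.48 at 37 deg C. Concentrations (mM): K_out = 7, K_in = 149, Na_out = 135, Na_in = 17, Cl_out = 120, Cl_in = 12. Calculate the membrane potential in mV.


Vm = (RT/F)*ln((PK*Ko + PNa*Nao + PCl*Cli)/(PK*Ki + PNa*Nai + PCl*Clo))
Numer = 22.345, Denom = 207.807
Vm = -59.6 mV


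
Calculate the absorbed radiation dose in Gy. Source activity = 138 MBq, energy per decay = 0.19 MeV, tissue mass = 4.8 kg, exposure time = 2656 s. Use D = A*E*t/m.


A = 138 MBq = 1.3800e+08 Bq
E = 0.19 MeV = 3.0438e-14 J
D = A*E*t/m = 1.3800e+08*3.0438e-14*2656/4.8
D = 0.002324 Gy


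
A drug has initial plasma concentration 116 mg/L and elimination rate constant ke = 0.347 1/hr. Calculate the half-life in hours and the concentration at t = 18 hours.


t_half = ln(2) / ke = 0.693147 / 0.347 = 1.998 hr
C(t) = C0 * exp(-ke*t) = 116 * exp(-0.347*18)
C(18) = 0.2248 mg/L


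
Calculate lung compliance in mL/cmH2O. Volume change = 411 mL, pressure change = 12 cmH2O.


C = dV / dP
C = 411 / 12
C = 34.25 mL/cmH2O


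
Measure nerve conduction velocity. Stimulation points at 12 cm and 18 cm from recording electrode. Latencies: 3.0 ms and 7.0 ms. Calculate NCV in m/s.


Distance = (18 - 12) / 100 = 0.06 m
dt = (7.0 - 3.0) / 1000 = 0.004 s
NCV = dist / dt = 15 m/s


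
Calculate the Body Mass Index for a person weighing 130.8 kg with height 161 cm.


BMI = weight / height^2
height = 161 cm = 1.61 m
BMI = 130.8 / 1.61^2
BMI = 50.46 kg/m^2


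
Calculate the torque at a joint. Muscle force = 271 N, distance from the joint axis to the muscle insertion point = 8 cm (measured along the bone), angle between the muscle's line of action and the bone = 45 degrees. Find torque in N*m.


Torque = F * d * sin(theta)   (moment arm = d*sin(theta))
d = 8 cm = 0.08 m
Torque = 271 * 0.08 * sin(45)
Torque = 15.33 N*m


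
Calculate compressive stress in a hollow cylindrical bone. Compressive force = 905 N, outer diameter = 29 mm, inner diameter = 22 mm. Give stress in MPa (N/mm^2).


A = pi*(r_o^2 - r_i^2)
r_o = 14.5 mm, r_i = 11 mm
A = 280.387 mm^2
sigma = F/A = 905 / 280.387
sigma = 3.228 MPa


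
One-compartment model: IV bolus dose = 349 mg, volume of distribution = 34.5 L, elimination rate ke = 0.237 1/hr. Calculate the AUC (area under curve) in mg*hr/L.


C0 = Dose/Vd = 349/34.5 = 10.1159 mg/L
AUC = C0/ke = 10.1159/0.237
AUC = 42.68 mg*hr/L


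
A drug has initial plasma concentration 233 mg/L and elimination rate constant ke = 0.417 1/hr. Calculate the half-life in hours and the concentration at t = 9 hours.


t_half = ln(2) / ke = 0.693147 / 0.417 = 1.662 hr
C(t) = C0 * exp(-ke*t) = 233 * exp(-0.417*9)
C(9) = 5.463 mg/L


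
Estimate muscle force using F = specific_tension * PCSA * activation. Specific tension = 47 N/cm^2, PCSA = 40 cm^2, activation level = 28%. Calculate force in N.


F = sigma * PCSA * activation
F = 47 * 40 * 0.28
F = 526.4 N


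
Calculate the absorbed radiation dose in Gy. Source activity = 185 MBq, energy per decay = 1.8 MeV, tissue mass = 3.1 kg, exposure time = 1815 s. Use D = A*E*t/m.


A = 185 MBq = 1.8500e+08 Bq
E = 1.8 MeV = 2.8836e-13 J
D = A*E*t/m = 1.8500e+08*2.8836e-13*1815/3.1
D = 0.03123 Gy


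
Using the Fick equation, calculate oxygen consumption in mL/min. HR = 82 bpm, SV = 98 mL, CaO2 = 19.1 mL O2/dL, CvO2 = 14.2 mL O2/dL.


CO = HR*SV = 82*98/1000 = 8.036 L/min
a-v O2 diff = 19.1 - 14.2 = 4.9 mL/dL
VO2 = CO * (CaO2-CvO2) * 10 dL/L
VO2 = 8.036 * 4.9 * 10
VO2 = 393.8 mL/min


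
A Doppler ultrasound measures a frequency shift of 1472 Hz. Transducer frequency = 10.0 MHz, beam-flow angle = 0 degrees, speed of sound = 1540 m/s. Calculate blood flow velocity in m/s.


v = fd * c / (2 * f0 * cos(theta))
v = 1472 * 1540 / (2 * 1.0000e+07 * cos(0))
v = 0.1133 m/s


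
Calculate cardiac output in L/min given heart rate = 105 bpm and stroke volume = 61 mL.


CO = HR * SV
CO = 105 * 61 / 1000
CO = 6.405 L/min


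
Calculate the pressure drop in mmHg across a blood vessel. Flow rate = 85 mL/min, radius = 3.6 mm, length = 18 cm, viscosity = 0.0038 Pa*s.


dP = 8*mu*L*Q / (pi*r^4)
Q = 85 mL/min = 1.41667e-06 m^3/s
dP = 14.6911 Pa = 14.6911 / 133.322 mmHg = 0.1102 mmHg


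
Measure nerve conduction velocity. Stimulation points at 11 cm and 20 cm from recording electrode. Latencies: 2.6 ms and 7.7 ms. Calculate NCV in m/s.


Distance = (20 - 11) / 100 = 0.09 m
dt = (7.7 - 2.6) / 1000 = 0.0051 s
NCV = dist / dt = 17.65 m/s


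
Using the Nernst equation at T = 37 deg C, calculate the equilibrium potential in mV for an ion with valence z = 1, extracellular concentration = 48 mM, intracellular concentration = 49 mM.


E = (RT/(zF)) * ln(C_out/C_in)
T = 37 + 273.15 = 310.15 K
E = (8.314 * 310.15 / (1 * 96485)) * ln(48/49)
E = -0.5511 mV


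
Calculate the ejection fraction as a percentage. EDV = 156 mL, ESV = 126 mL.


SV = EDV - ESV = 156 - 126 = 30 mL
EF = SV/EDV * 100 = 30/156 * 100
EF = 19.23%


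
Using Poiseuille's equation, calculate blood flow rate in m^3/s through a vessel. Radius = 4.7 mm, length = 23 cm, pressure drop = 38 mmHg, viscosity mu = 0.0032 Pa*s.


Q = pi*r^4*dP / (8*mu*L)
r = 0.0047 m, L = 0.23 m
dP = 38 mmHg = 5066.236 Pa
Q = 0.001319 m^3/s


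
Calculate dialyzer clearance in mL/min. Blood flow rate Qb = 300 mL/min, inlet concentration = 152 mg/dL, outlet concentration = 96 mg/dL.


K = Qb * (Cb_in - Cb_out) / Cb_in
K = 300 * (152 - 96) / 152
K = 110.5 mL/min


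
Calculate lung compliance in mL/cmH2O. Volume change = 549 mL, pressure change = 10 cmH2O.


C = dV / dP
C = 549 / 10
C = 54.9 mL/cmH2O


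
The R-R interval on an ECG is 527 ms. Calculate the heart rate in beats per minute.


HR = 60 / RR_interval(s)
RR = 527 ms = 0.527 s
HR = 60 / 0.527 = 113.9 bpm


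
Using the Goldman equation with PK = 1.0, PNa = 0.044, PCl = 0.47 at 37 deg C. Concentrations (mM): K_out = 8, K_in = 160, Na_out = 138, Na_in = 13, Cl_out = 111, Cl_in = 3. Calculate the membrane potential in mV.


Vm = (RT/F)*ln((PK*Ko + PNa*Nao + PCl*Cli)/(PK*Ki + PNa*Nai + PCl*Clo))
Numer = 15.482, Denom = 212.742
Vm = -70.03 mV


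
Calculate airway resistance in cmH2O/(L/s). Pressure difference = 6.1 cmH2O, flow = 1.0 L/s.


R = dP / flow
R = 6.1 / 1.0
R = 6.1 cmH2O/(L/s)


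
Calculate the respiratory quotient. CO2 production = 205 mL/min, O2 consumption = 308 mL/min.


RQ = VCO2 / VO2
RQ = 205 / 308
RQ = 0.6656


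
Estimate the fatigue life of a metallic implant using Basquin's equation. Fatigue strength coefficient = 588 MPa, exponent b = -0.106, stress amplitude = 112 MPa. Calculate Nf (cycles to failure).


sigma_a = sigma_f' * (2Nf)^b
2Nf = (sigma_a/sigma_f')^(1/b)
2Nf = (112/588)^(1/-0.106)
2Nf = 6222368
Nf = 3.1112e+06


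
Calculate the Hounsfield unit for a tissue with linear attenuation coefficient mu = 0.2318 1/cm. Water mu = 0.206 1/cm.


HU = ((mu_tissue - mu_water) / mu_water) * 1000
HU = ((0.2318 - 0.206) / 0.206) * 1000
HU = 125.2


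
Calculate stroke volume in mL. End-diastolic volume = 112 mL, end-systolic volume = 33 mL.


SV = EDV - ESV
SV = 112 - 33
SV = 79 mL


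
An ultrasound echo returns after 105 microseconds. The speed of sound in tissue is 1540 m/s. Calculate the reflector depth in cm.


depth = c * t / 2
t = 105 us = 1.0500e-04 s
depth = 1540 * 1.0500e-04 / 2
depth = 0.08085 m = 8.085 cm


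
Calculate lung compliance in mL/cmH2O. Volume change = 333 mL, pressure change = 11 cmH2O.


C = dV / dP
C = 333 / 11
C = 30.27 mL/cmH2O


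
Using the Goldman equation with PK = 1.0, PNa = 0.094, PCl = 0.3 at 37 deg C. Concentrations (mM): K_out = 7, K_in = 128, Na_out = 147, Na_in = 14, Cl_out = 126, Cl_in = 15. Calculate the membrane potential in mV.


Vm = (RT/F)*ln((PK*Ko + PNa*Nao + PCl*Cli)/(PK*Ki + PNa*Nai + PCl*Clo))
Numer = 25.318, Denom = 167.116
Vm = -50.44 mV


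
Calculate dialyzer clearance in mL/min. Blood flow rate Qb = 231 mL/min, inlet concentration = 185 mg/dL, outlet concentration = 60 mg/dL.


K = Qb * (Cb_in - Cb_out) / Cb_in
K = 231 * (185 - 60) / 185
K = 156.1 mL/min


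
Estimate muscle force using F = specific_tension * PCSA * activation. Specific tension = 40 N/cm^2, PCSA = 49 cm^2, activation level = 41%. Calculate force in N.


F = sigma * PCSA * activation
F = 40 * 49 * 0.41
F = 803.6 N


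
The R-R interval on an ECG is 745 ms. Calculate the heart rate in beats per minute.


HR = 60 / RR_interval(s)
RR = 745 ms = 0.745 s
HR = 60 / 0.745 = 80.54 bpm


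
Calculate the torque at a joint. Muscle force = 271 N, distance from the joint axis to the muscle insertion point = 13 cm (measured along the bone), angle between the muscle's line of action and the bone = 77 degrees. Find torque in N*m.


Torque = F * d * sin(theta)   (moment arm = d*sin(theta))
d = 13 cm = 0.13 m
Torque = 271 * 0.13 * sin(77)
Torque = 34.33 N*m


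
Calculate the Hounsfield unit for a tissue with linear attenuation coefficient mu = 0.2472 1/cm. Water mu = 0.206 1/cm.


HU = ((mu_tissue - mu_water) / mu_water) * 1000
HU = ((0.2472 - 0.206) / 0.206) * 1000
HU = 200


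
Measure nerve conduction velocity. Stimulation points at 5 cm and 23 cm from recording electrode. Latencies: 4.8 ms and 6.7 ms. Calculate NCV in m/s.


Distance = (23 - 5) / 100 = 0.18 m
dt = (6.7 - 4.8) / 1000 = 0.0019 s
NCV = dist / dt = 94.74 m/s


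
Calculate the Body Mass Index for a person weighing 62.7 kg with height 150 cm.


BMI = weight / height^2
height = 150 cm = 1.5 m
BMI = 62.7 / 1.5^2
BMI = 27.87 kg/m^2


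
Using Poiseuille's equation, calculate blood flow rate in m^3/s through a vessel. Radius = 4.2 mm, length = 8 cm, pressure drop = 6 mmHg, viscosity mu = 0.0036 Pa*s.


Q = pi*r^4*dP / (8*mu*L)
r = 0.0042 m, L = 0.08 m
dP = 6 mmHg = 799.932 Pa
Q = 3.3940e-04 m^3/s


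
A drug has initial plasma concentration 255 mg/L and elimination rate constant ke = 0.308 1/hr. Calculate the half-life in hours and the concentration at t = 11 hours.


t_half = ln(2) / ke = 0.693147 / 0.308 = 2.25 hr
C(t) = C0 * exp(-ke*t) = 255 * exp(-0.308*11)
C(11) = 8.613 mg/L


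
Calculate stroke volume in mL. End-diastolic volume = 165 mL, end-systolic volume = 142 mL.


SV = EDV - ESV
SV = 165 - 142
SV = 23 mL


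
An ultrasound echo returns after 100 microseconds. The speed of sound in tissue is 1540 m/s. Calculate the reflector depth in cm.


depth = c * t / 2
t = 100 us = 1.0000e-04 s
depth = 1540 * 1.0000e-04 / 2
depth = 0.077 m = 7.7 cm


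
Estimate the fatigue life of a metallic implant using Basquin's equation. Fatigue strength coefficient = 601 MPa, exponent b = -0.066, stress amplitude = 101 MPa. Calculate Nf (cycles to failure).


sigma_a = sigma_f' * (2Nf)^b
2Nf = (sigma_a/sigma_f')^(1/b)
2Nf = (101/601)^(1/-0.066)
2Nf = 5.4406777e+11
Nf = 2.7203e+11


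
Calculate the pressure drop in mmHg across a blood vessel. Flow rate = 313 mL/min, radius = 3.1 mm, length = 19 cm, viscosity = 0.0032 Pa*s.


dP = 8*mu*L*Q / (pi*r^4)
Q = 313 mL/min = 5.21667e-06 m^3/s
dP = 87.4561 Pa = 87.4561 / 133.322 mmHg = 0.656 mmHg


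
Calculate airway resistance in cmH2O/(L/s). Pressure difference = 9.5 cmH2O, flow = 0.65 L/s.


R = dP / flow
R = 9.5 / 0.65
R = 14.62 cmH2O/(L/s)


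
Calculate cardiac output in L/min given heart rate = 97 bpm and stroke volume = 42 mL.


CO = HR * SV
CO = 97 * 42 / 1000
CO = 4.074 L/min


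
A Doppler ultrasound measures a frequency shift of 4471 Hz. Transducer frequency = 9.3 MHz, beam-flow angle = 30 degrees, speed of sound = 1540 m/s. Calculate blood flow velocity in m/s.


v = fd * c / (2 * f0 * cos(theta))
v = 4471 * 1540 / (2 * 9.3000e+06 * cos(30))
v = 0.4274 m/s


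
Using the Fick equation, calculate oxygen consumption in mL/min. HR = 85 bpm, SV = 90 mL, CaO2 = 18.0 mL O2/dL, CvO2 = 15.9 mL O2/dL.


CO = HR*SV = 85*90/1000 = 7.65 L/min
a-v O2 diff = 18.0 - 15.9 = 2.1 mL/dL
VO2 = CO * (CaO2-CvO2) * 10 dL/L
VO2 = 7.65 * 2.1 * 10
VO2 = 160.6 mL/min


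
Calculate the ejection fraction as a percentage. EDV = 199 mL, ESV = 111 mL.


SV = EDV - ESV = 199 - 111 = 88 mL
EF = SV/EDV * 100 = 88/199 * 100
EF = 44.22%


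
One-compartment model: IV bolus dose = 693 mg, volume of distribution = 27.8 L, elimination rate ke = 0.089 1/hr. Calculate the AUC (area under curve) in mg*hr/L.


C0 = Dose/Vd = 693/27.8 = 24.9281 mg/L
AUC = C0/ke = 24.9281/0.089
AUC = 280.1 mg*hr/L


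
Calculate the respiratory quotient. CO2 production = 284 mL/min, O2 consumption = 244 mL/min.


RQ = VCO2 / VO2
RQ = 284 / 244
RQ = 1.164


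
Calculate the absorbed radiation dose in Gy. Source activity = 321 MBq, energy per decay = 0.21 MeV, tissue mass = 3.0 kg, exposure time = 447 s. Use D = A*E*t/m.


A = 321 MBq = 3.2100e+08 Bq
E = 0.21 MeV = 3.3642e-14 J
D = A*E*t/m = 3.2100e+08*3.3642e-14*447/3.0
D = 0.001609 Gy


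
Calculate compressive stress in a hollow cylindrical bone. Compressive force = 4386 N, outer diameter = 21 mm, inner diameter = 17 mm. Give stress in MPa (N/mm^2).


A = pi*(r_o^2 - r_i^2)
r_o = 10.5 mm, r_i = 8.5 mm
A = 119.381 mm^2
sigma = F/A = 4386 / 119.381
sigma = 36.74 MPa


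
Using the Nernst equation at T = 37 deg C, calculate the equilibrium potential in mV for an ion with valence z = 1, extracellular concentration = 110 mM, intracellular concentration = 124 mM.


E = (RT/(zF)) * ln(C_out/C_in)
T = 37 + 273.15 = 310.15 K
E = (8.314 * 310.15 / (1 * 96485)) * ln(110/124)
E = -3.202 mV


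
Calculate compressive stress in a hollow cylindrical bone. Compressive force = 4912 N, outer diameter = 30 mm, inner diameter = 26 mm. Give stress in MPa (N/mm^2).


A = pi*(r_o^2 - r_i^2)
r_o = 15 mm, r_i = 13 mm
A = 175.929 mm^2
sigma = F/A = 4912 / 175.929
sigma = 27.92 MPa


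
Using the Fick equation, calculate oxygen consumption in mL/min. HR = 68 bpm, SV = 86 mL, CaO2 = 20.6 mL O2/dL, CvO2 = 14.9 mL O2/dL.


CO = HR*SV = 68*86/1000 = 5.848 L/min
a-v O2 diff = 20.6 - 14.9 = 5.7 mL/dL
VO2 = CO * (CaO2-CvO2) * 10 dL/L
VO2 = 5.848 * 5.7 * 10
VO2 = 333.3 mL/min


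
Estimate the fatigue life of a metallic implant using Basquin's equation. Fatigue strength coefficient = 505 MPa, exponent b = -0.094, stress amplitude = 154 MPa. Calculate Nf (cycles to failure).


sigma_a = sigma_f' * (2Nf)^b
2Nf = (sigma_a/sigma_f')^(1/b)
2Nf = (154/505)^(1/-0.094)
2Nf = 306847
Nf = 1.534e+05


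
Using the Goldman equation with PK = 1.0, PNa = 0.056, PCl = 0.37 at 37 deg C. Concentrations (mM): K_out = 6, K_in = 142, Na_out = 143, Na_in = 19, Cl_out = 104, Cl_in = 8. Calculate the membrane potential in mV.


Vm = (RT/F)*ln((PK*Ko + PNa*Nao + PCl*Cli)/(PK*Ki + PNa*Nai + PCl*Clo))
Numer = 16.968, Denom = 181.544
Vm = -63.34 mV


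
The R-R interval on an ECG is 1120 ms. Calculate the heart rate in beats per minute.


HR = 60 / RR_interval(s)
RR = 1120 ms = 1.12 s
HR = 60 / 1.12 = 53.57 bpm


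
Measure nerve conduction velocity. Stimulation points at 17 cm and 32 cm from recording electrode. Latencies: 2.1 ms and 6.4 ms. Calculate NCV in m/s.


Distance = (32 - 17) / 100 = 0.15 m
dt = (6.4 - 2.1) / 1000 = 0.0043 s
NCV = dist / dt = 34.88 m/s


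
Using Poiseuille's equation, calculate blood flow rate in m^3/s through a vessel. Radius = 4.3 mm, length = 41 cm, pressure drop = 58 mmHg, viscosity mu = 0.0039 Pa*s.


Q = pi*r^4*dP / (8*mu*L)
r = 0.0043 m, L = 0.41 m
dP = 58 mmHg = 7732.676 Pa
Q = 6.4925e-04 m^3/s


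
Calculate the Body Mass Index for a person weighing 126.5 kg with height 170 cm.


BMI = weight / height^2
height = 170 cm = 1.7 m
BMI = 126.5 / 1.7^2
BMI = 43.77 kg/m^2


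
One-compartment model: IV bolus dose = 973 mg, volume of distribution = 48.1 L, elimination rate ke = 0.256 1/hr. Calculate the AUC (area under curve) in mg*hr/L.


C0 = Dose/Vd = 973/48.1 = 20.2287 mg/L
AUC = C0/ke = 20.2287/0.256
AUC = 79.02 mg*hr/L


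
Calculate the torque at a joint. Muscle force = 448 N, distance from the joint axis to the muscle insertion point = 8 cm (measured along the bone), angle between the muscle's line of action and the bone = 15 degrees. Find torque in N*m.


Torque = F * d * sin(theta)   (moment arm = d*sin(theta))
d = 8 cm = 0.08 m
Torque = 448 * 0.08 * sin(15)
Torque = 9.276 N*m


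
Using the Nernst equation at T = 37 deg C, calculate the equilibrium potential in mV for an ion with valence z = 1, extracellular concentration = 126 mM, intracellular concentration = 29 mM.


E = (RT/(zF)) * ln(C_out/C_in)
T = 37 + 273.15 = 310.15 K
E = (8.314 * 310.15 / (1 * 96485)) * ln(126/29)
E = 39.26 mV


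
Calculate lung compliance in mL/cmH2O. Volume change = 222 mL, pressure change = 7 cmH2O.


C = dV / dP
C = 222 / 7
C = 31.71 mL/cmH2O


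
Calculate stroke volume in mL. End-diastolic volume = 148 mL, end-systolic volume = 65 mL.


SV = EDV - ESV
SV = 148 - 65
SV = 83 mL


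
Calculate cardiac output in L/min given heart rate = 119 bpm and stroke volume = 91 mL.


CO = HR * SV
CO = 119 * 91 / 1000
CO = 10.83 L/min


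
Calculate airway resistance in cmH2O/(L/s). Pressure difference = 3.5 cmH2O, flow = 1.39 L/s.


R = dP / flow
R = 3.5 / 1.39
R = 2.518 cmH2O/(L/s)


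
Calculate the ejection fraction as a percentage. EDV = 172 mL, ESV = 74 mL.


SV = EDV - ESV = 172 - 74 = 98 mL
EF = SV/EDV * 100 = 98/172 * 100
EF = 56.98%


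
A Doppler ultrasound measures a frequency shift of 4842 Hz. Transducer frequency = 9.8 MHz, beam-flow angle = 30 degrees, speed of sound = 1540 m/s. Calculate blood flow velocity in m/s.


v = fd * c / (2 * f0 * cos(theta))
v = 4842 * 1540 / (2 * 9.8000e+06 * cos(30))
v = 0.4393 m/s


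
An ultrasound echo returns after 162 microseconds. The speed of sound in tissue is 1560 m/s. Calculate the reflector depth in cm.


depth = c * t / 2
t = 162 us = 1.6200e-04 s
depth = 1560 * 1.6200e-04 / 2
depth = 0.12636 m = 12.636 cm


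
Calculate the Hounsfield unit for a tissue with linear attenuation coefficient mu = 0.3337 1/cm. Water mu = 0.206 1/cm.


HU = ((mu_tissue - mu_water) / mu_water) * 1000
HU = ((0.3337 - 0.206) / 0.206) * 1000
HU = 619.9


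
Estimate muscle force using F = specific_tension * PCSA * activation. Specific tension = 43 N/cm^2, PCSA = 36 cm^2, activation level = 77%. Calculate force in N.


F = sigma * PCSA * activation
F = 43 * 36 * 0.77
F = 1192 N


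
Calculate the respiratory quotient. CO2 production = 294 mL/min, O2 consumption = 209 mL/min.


RQ = VCO2 / VO2
RQ = 294 / 209
RQ = 1.407


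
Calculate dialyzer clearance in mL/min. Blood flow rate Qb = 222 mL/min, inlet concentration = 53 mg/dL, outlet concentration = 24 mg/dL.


K = Qb * (Cb_in - Cb_out) / Cb_in
K = 222 * (53 - 24) / 53
K = 121.5 mL/min


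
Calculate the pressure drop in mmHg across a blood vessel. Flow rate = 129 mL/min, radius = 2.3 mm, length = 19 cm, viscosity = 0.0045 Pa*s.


dP = 8*mu*L*Q / (pi*r^4)
Q = 129 mL/min = 2.15e-06 m^3/s
dP = 167.276 Pa = 167.276 / 133.322 mmHg = 1.255 mmHg


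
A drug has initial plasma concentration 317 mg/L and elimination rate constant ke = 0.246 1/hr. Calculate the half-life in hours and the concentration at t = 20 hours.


t_half = ln(2) / ke = 0.693147 / 0.246 = 2.818 hr
C(t) = C0 * exp(-ke*t) = 317 * exp(-0.246*20)
C(20) = 2.314 mg/L


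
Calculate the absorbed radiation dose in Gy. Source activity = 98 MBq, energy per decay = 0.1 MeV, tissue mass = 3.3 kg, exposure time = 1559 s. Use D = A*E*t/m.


A = 98 MBq = 9.8000e+07 Bq
E = 0.1 MeV = 1.602e-14 J
D = A*E*t/m = 9.8000e+07*1.602e-14*1559/3.3
D = 7.4169e-04 Gy


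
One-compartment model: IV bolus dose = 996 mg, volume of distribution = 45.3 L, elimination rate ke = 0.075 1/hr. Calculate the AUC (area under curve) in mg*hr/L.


C0 = Dose/Vd = 996/45.3 = 21.9868 mg/L
AUC = C0/ke = 21.9868/0.075
AUC = 293.2 mg*hr/L


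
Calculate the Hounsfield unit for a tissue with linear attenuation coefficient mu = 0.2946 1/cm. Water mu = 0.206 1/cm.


HU = ((mu_tissue - mu_water) / mu_water) * 1000
HU = ((0.2946 - 0.206) / 0.206) * 1000
HU = 430.1


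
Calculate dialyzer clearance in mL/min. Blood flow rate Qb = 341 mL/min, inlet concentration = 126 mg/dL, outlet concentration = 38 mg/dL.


K = Qb * (Cb_in - Cb_out) / Cb_in
K = 341 * (126 - 38) / 126
K = 238.2 mL/min


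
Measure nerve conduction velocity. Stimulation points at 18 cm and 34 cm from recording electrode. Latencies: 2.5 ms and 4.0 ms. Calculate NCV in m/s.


Distance = (34 - 18) / 100 = 0.16 m
dt = (4.0 - 2.5) / 1000 = 0.0015 s
NCV = dist / dt = 106.7 m/s


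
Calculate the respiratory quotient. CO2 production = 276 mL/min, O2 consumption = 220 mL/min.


RQ = VCO2 / VO2
RQ = 276 / 220
RQ = 1.255


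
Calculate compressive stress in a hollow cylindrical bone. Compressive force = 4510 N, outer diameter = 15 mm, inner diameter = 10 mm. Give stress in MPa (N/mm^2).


A = pi*(r_o^2 - r_i^2)
r_o = 7.5 mm, r_i = 5 mm
A = 98.1748 mm^2
sigma = F/A = 4510 / 98.1748
sigma = 45.94 MPa


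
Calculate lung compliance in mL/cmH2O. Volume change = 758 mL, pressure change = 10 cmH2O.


C = dV / dP
C = 758 / 10
C = 75.8 mL/cmH2O


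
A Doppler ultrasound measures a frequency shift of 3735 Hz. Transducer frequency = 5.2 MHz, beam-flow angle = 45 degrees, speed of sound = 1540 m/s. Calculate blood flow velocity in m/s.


v = fd * c / (2 * f0 * cos(theta))
v = 3735 * 1540 / (2 * 5.2000e+06 * cos(45))
v = 0.7822 m/s


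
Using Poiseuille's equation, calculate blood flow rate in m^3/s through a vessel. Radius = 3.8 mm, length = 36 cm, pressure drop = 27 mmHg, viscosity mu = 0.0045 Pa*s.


Q = pi*r^4*dP / (8*mu*L)
r = 0.0038 m, L = 0.36 m
dP = 27 mmHg = 3599.694 Pa
Q = 1.8195e-04 m^3/s


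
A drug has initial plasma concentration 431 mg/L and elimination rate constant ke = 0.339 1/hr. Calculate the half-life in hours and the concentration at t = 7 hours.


t_half = ln(2) / ke = 0.693147 / 0.339 = 2.045 hr
C(t) = C0 * exp(-ke*t) = 431 * exp(-0.339*7)
C(7) = 40.17 mg/L


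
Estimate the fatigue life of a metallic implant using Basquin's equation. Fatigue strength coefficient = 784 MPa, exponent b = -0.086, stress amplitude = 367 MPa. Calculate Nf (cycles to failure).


sigma_a = sigma_f' * (2Nf)^b
2Nf = (sigma_a/sigma_f')^(1/b)
2Nf = (367/784)^(1/-0.086)
2Nf = 6809.8809
Nf = 3405


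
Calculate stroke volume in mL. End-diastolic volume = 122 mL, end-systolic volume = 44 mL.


SV = EDV - ESV
SV = 122 - 44
SV = 78 mL


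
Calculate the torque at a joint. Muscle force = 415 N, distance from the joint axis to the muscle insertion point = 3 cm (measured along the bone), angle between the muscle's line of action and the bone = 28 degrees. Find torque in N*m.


Torque = F * d * sin(theta)   (moment arm = d*sin(theta))
d = 3 cm = 0.03 m
Torque = 415 * 0.03 * sin(28)
Torque = 5.845 N*m


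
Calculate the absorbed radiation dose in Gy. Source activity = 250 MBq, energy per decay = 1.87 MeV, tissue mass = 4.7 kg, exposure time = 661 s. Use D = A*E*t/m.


A = 250 MBq = 2.5000e+08 Bq
E = 1.87 MeV = 2.99574e-13 J
D = A*E*t/m = 2.5000e+08*2.99574e-13*661/4.7
D = 0.01053 Gy


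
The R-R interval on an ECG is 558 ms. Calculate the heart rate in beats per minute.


HR = 60 / RR_interval(s)
RR = 558 ms = 0.558 s
HR = 60 / 0.558 = 107.5 bpm


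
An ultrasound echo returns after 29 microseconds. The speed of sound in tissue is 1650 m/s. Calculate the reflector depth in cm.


depth = c * t / 2
t = 29 us = 2.9000e-05 s
depth = 1650 * 2.9000e-05 / 2
depth = 0.023925 m = 2.3925 cm


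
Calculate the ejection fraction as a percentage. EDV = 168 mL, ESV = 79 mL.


SV = EDV - ESV = 168 - 79 = 89 mL
EF = SV/EDV * 100 = 89/168 * 100
EF = 52.98%


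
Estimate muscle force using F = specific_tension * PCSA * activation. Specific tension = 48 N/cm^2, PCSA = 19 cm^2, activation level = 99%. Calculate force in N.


F = sigma * PCSA * activation
F = 48 * 19 * 0.99
F = 902.9 N


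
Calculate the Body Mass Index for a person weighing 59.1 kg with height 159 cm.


BMI = weight / height^2
height = 159 cm = 1.59 m
BMI = 59.1 / 1.59^2
BMI = 23.38 kg/m^2


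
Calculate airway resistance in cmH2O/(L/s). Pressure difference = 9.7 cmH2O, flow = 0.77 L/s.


R = dP / flow
R = 9.7 / 0.77
R = 12.6 cmH2O/(L/s)


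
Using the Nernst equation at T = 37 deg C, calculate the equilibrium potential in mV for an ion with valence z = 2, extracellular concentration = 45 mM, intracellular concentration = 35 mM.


E = (RT/(zF)) * ln(C_out/C_in)
T = 37 + 273.15 = 310.15 K
E = (8.314 * 310.15 / (2 * 96485)) * ln(45/35)
E = 3.358 mV


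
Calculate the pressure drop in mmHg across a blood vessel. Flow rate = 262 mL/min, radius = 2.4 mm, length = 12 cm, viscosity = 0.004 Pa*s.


dP = 8*mu*L*Q / (pi*r^4)
Q = 262 mL/min = 4.36667e-06 m^3/s
dP = 160.874 Pa = 160.874 / 133.322 mmHg = 1.207 mmHg


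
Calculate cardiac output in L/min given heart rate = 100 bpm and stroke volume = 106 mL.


CO = HR * SV
CO = 100 * 106 / 1000
CO = 10.6 L/min


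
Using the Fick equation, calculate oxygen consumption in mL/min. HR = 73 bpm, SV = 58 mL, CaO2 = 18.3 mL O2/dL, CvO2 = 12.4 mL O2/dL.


CO = HR*SV = 73*58/1000 = 4.234 L/min
a-v O2 diff = 18.3 - 12.4 = 5.9 mL/dL
VO2 = CO * (CaO2-CvO2) * 10 dL/L
VO2 = 4.234 * 5.9 * 10
VO2 = 249.8 mL/min


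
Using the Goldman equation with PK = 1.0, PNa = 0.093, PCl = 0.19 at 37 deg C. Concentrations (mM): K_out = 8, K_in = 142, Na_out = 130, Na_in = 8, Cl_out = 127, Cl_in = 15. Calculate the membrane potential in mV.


Vm = (RT/F)*ln((PK*Ko + PNa*Nao + PCl*Cli)/(PK*Ki + PNa*Nai + PCl*Clo))
Numer = 22.94, Denom = 166.874
Vm = -53.03 mV


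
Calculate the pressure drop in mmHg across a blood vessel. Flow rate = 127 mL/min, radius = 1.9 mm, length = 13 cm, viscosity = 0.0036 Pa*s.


dP = 8*mu*L*Q / (pi*r^4)
Q = 127 mL/min = 2.11667e-06 m^3/s
dP = 193.564 Pa = 193.564 / 133.322 mmHg = 1.452 mmHg


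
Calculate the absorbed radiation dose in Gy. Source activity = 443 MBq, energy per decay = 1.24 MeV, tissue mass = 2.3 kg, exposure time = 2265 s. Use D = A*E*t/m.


A = 443 MBq = 4.4300e+08 Bq
E = 1.24 MeV = 1.98648e-13 J
D = A*E*t/m = 4.4300e+08*1.98648e-13*2265/2.3
D = 0.08666 Gy


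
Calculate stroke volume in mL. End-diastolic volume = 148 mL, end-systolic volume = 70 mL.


SV = EDV - ESV
SV = 148 - 70
SV = 78 mL


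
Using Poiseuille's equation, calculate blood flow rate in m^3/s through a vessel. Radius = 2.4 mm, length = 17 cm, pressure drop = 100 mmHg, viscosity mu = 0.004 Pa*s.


Q = pi*r^4*dP / (8*mu*L)
r = 0.0024 m, L = 0.17 m
dP = 100 mmHg = 13332.2 Pa
Q = 2.5545e-04 m^3/s


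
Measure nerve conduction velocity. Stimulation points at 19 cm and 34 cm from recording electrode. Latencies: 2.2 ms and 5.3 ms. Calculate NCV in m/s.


Distance = (34 - 19) / 100 = 0.15 m
dt = (5.3 - 2.2) / 1000 = 0.0031 s
NCV = dist / dt = 48.39 m/s


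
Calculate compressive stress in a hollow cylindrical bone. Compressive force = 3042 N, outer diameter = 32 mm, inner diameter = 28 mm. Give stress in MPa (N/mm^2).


A = pi*(r_o^2 - r_i^2)
r_o = 16 mm, r_i = 14 mm
A = 188.496 mm^2
sigma = F/A = 3042 / 188.496
sigma = 16.14 MPa


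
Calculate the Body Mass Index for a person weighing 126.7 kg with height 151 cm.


BMI = weight / height^2
height = 151 cm = 1.51 m
BMI = 126.7 / 1.51^2
BMI = 55.57 kg/m^2


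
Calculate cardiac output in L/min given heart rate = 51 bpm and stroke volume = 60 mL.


CO = HR * SV
CO = 51 * 60 / 1000
CO = 3.06 L/min


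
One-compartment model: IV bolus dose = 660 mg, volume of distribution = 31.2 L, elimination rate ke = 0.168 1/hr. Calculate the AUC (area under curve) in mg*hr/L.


C0 = Dose/Vd = 660/31.2 = 21.1538 mg/L
AUC = C0/ke = 21.1538/0.168
AUC = 125.9 mg*hr/L


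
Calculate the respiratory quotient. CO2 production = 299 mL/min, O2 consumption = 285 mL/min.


RQ = VCO2 / VO2
RQ = 299 / 285
RQ = 1.049


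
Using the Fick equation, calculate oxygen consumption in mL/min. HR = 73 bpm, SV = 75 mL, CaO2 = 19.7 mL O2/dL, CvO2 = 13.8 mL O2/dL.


CO = HR*SV = 73*75/1000 = 5.475 L/min
a-v O2 diff = 19.7 - 13.8 = 5.9 mL/dL
VO2 = CO * (CaO2-CvO2) * 10 dL/L
VO2 = 5.475 * 5.9 * 10
VO2 = 323 mL/min


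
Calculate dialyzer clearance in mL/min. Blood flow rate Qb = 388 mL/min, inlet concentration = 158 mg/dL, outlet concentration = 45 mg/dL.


K = Qb * (Cb_in - Cb_out) / Cb_in
K = 388 * (158 - 45) / 158
K = 277.5 mL/min


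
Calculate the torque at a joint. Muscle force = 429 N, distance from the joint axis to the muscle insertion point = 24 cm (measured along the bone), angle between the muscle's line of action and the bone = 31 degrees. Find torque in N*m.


Torque = F * d * sin(theta)   (moment arm = d*sin(theta))
d = 24 cm = 0.24 m
Torque = 429 * 0.24 * sin(31)
Torque = 53.03 N*m


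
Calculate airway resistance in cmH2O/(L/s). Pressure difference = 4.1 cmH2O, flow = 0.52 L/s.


R = dP / flow
R = 4.1 / 0.52
R = 7.885 cmH2O/(L/s)


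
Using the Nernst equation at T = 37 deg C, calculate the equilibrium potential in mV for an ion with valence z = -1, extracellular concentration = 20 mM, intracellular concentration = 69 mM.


E = (RT/(zF)) * ln(C_out/C_in)
T = 37 + 273.15 = 310.15 K
E = (8.314 * 310.15 / (-1 * 96485)) * ln(20/69)
E = 33.1 mV


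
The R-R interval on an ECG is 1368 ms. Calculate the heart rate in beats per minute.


HR = 60 / RR_interval(s)
RR = 1368 ms = 1.368 s
HR = 60 / 1.368 = 43.86 bpm


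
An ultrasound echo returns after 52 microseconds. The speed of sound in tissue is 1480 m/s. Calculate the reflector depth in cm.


depth = c * t / 2
t = 52 us = 5.2000e-05 s
depth = 1480 * 5.2000e-05 / 2
depth = 0.03848 m = 3.848 cm


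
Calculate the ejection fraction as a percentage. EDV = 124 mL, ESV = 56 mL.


SV = EDV - ESV = 124 - 56 = 68 mL
EF = SV/EDV * 100 = 68/124 * 100
EF = 54.84%


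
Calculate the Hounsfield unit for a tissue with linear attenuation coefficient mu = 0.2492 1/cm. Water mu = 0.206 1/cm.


HU = ((mu_tissue - mu_water) / mu_water) * 1000
HU = ((0.2492 - 0.206) / 0.206) * 1000
HU = 209.7


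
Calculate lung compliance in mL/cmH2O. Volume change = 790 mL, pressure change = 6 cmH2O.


C = dV / dP
C = 790 / 6
C = 131.7 mL/cmH2O


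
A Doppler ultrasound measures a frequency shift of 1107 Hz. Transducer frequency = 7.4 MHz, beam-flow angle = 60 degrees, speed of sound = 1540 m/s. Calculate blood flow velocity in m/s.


v = fd * c / (2 * f0 * cos(theta))
v = 1107 * 1540 / (2 * 7.4000e+06 * cos(60))
v = 0.2304 m/s


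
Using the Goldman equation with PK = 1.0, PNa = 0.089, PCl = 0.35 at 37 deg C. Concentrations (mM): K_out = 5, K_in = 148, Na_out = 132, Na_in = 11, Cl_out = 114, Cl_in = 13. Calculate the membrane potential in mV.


Vm = (RT/F)*ln((PK*Ko + PNa*Nao + PCl*Cli)/(PK*Ki + PNa*Nai + PCl*Clo))
Numer = 21.298, Denom = 188.879
Vm = -58.33 mV


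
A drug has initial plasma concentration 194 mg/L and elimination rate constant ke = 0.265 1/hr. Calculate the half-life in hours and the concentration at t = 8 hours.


t_half = ln(2) / ke = 0.693147 / 0.265 = 2.616 hr
C(t) = C0 * exp(-ke*t) = 194 * exp(-0.265*8)
C(8) = 23.29 mg/L


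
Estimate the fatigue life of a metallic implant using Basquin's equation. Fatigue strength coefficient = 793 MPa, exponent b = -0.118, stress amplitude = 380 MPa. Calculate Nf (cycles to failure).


sigma_a = sigma_f' * (2Nf)^b
2Nf = (sigma_a/sigma_f')^(1/b)
2Nf = (380/793)^(1/-0.118)
2Nf = 509.96328
Nf = 255


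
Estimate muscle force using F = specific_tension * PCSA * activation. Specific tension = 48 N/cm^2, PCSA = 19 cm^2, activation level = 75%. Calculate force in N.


F = sigma * PCSA * activation
F = 48 * 19 * 0.75
F = 684 N


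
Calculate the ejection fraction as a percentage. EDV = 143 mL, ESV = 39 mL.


SV = EDV - ESV = 143 - 39 = 104 mL
EF = SV/EDV * 100 = 104/143 * 100
EF = 72.73%


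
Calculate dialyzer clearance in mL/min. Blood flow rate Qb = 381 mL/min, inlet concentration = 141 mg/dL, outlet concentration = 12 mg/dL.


K = Qb * (Cb_in - Cb_out) / Cb_in
K = 381 * (141 - 12) / 141
K = 348.6 mL/min


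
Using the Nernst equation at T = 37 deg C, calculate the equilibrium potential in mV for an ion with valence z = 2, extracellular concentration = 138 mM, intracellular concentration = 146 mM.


E = (RT/(zF)) * ln(C_out/C_in)
T = 37 + 273.15 = 310.15 K
E = (8.314 * 310.15 / (2 * 96485)) * ln(138/146)
E = -0.753 mV


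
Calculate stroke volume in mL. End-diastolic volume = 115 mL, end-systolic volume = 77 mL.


SV = EDV - ESV
SV = 115 - 77
SV = 38 mL


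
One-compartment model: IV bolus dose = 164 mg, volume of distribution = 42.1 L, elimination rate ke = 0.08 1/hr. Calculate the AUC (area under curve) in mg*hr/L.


C0 = Dose/Vd = 164/42.1 = 3.89549 mg/L
AUC = C0/ke = 3.89549/0.08
AUC = 48.69 mg*hr/L


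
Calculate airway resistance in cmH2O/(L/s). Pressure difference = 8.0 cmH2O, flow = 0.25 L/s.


R = dP / flow
R = 8.0 / 0.25
R = 32 cmH2O/(L/s)


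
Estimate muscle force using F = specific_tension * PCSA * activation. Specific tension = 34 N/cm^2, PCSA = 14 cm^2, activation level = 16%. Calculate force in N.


F = sigma * PCSA * activation
F = 34 * 14 * 0.16
F = 76.16 N


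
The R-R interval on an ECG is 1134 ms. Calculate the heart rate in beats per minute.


HR = 60 / RR_interval(s)
RR = 1134 ms = 1.134 s
HR = 60 / 1.134 = 52.91 bpm


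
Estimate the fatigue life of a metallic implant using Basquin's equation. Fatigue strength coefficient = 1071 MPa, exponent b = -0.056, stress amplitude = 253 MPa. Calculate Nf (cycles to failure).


sigma_a = sigma_f' * (2Nf)^b
2Nf = (sigma_a/sigma_f')^(1/b)
2Nf = (253/1071)^(1/-0.056)
2Nf = 1.5506613e+11
Nf = 7.7533e+10


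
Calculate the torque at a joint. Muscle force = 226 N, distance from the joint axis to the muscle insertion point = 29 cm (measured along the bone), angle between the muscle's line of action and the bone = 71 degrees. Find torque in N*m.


Torque = F * d * sin(theta)   (moment arm = d*sin(theta))
d = 29 cm = 0.29 m
Torque = 226 * 0.29 * sin(71)
Torque = 61.97 N*m


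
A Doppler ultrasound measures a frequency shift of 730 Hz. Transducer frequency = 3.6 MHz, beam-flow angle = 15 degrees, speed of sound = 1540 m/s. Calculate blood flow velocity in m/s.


v = fd * c / (2 * f0 * cos(theta))
v = 730 * 1540 / (2 * 3.6000e+06 * cos(15))
v = 0.1616 m/s


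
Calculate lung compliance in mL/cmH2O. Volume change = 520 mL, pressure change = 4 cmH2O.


C = dV / dP
C = 520 / 4
C = 130 mL/cmH2O


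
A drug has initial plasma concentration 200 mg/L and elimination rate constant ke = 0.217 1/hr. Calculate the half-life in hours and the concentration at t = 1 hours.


t_half = ln(2) / ke = 0.693147 / 0.217 = 3.194 hr
C(t) = C0 * exp(-ke*t) = 200 * exp(-0.217*1)
C(1) = 161 mg/L


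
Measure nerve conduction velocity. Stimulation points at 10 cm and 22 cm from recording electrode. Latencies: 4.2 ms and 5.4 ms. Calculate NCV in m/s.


Distance = (22 - 10) / 100 = 0.12 m
dt = (5.4 - 4.2) / 1000 = 0.0012 s
NCV = dist / dt = 100 m/s
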